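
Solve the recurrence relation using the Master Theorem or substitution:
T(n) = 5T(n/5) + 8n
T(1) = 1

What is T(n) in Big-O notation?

By Master Theorem: a=5, b=5, f(n)=8n. Since log_5(5) = 1 and f(n) = Θ(n^1), Case 2 applies. T(n) = O(n log n).

Answer: O(n log n)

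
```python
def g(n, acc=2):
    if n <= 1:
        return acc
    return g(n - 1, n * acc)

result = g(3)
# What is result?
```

Accumulator trace (n, acc): (3, 2) -> (2, 6) -> (1, 12) -> return 12

Answer: 12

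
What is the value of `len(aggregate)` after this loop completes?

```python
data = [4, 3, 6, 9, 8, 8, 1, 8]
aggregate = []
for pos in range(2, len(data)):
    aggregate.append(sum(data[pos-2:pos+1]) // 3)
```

Number of 3-element averages
`aggregate` takes the values: [] → [4] → [4, 6] → [4, 6, 7] → [4, 6, 7, 8] → [4, 6, 7, 8, 5] → [4, 6, 7, 8, 5, 5]
So `len(aggregate)` = 6

Answer: 6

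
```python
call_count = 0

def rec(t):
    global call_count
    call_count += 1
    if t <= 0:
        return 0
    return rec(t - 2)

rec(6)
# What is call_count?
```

Linear recursion stepping by 2: 4 calls from t=6 down to ≤0.

Answer: 4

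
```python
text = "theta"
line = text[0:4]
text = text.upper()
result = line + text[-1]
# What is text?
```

Trace:
`text = "theta"` → text = 'theta'
`line = text[0:4]` → line = 'thet'
`text = text.upper()` → text = 'THETA'
`result = line + text[-1]` → result = 'thetA'
So text = 'THETA'

Answer: 'THETA'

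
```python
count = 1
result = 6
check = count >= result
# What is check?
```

Trace:
`count = 1` → count = 1
`result = 6` → result = 6
`check = count >= result` → check = False
So check = False

Answer: False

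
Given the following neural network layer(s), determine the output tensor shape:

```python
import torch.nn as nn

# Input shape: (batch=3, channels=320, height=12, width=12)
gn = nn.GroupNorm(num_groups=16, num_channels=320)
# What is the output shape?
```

Input: (3, 320, 12, 12) -> Output: (3, 320, 12, 12)

Answer: (3, 320, 12, 12)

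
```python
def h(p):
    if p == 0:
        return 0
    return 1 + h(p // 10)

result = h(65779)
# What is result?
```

Count of digits of 65779: 5

Answer: 5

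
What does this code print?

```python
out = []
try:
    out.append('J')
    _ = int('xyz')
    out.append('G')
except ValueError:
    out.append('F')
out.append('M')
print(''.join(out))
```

Execution trace: 'J' (try body) → 'F' (except ValueError) → 'M' (after the try/except). Output: JFM

Answer: JFM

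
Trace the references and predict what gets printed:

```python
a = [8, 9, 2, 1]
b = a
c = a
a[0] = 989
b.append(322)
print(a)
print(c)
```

Key concept: multiple aliases.
Step by step:
`a = [8, 9, 2, 1]` → a = [8, 9, 2, 1]
`b = a` → b = [8, 9, 2, 1] (same object as a)
`c = a` → c = [8, 9, 2, 1] (same object as a, b)
`a[0] = 989` → a = [989, 9, 2, 1] (same object as b, c); b = [989, 9, 2, 1] (same object as a, c); c = [989, 9, 2, 1] (same object as a, b)
`b.append(322)` → a = [989, 9, 2, 1, 322] (same object as b, c); b = [989, 9, 2, 1, 322] (same object as a, c); c = [989, 9, 2, 1, 322] (same object as a, b)
`print(a)` → prints [989, 9, 2, 1, 322]
`print(c)` → prints [989, 9, 2, 1, 322]

Answer:
[989, 9, 2, 1, 322]
[989, 9, 2, 1, 322]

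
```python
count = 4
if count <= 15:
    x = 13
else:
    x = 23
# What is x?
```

Trace:
`count = 4` → count = 4
`if count <= 15: ...` → count <= 15 is True → x = 13
So x = 13

Answer: 13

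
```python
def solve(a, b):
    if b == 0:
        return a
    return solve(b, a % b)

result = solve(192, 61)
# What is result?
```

solve(192, 61) -> solve(61, 9) -> solve(9, 7) -> solve(7, 2) -> solve(2, 1) -> solve(1, 0) -> 1

Answer: 1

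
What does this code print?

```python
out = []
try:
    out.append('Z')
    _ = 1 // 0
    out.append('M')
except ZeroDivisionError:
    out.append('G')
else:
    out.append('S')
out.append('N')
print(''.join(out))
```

Execution trace: 'Z' (try body) → 'G' (except ZeroDivisionError) → 'N' (after the try/except). Output: ZGN

Answer: ZGN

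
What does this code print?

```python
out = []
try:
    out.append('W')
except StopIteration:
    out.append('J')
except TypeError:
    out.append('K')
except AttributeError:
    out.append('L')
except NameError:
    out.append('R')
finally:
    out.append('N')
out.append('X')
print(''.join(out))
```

Execution trace: 'W' (try body, no exception) → 'N' (finally) → 'X' (after the try/except). Output: WNX

Answer: WNX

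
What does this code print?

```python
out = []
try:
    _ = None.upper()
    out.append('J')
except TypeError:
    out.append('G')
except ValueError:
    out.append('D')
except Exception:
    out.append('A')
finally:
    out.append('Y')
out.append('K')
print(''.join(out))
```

Execution trace: 'A' (except Exception) → 'Y' (finally) → 'K' (after the try/except). Output: AYK

Answer: AYK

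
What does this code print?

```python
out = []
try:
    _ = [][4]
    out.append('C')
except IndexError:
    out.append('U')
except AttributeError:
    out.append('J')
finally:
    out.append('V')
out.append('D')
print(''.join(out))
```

Execution trace: 'U' (except IndexError) → 'V' (finally) → 'D' (after the try/except). Output: UVD

Answer: UVD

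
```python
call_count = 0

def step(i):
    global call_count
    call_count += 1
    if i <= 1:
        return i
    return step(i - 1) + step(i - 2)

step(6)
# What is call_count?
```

Calls(i) = 1 + Calls(i-1) + Calls(i-2); Calls(0)=Calls(1)=1. For i=6 this gives 25.

Answer: 25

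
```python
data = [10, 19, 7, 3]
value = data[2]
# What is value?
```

Trace:
`data = [10, 19, 7, 3]` → data = [10, 19, 7, 3]
`value = data[2]` → value = 7
So value = 7

Answer: 7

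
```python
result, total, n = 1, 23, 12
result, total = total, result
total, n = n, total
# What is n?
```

Trace:
`result, total, n = 1, 23, 12` → result = 1; total = 23; n = 12
`result, total = total, result` → result = 23; total = 1
`total, n = n, total` → total = 12; n = 1
So n = 1

Answer: 1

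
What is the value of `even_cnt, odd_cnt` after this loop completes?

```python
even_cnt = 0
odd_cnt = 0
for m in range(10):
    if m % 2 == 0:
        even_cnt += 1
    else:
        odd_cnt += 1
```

Count evens and odds in range(10)
`even_cnt, odd_cnt` takes the values: (0, 0) → (1, 0) → (1, 1) → (2, 1) → (2, 2) → (3, 2) → (3, 3) → (4, 3) → (4, 4) → (5, 4) → (5, 5)

Answer: 5, 5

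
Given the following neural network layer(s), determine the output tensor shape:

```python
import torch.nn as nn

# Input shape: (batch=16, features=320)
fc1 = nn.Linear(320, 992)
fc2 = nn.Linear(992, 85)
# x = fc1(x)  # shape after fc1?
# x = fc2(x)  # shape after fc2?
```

Input: (16, 320) -> after fc1: (16, 992) -> Output: (16, 85)

Answer: (16, 85)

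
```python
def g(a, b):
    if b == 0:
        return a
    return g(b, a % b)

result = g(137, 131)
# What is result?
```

g(137, 131) -> g(131, 6) -> g(6, 5) -> g(5, 1) -> g(1, 0) -> 1

Answer: 1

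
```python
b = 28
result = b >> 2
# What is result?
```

Trace:
`b = 28` → b = 28
`result = b >> 2` → result = 7
So result = 7

Answer: 7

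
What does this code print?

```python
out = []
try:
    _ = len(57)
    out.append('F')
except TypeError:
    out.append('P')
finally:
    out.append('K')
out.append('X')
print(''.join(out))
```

Execution trace: 'P' (except TypeError) → 'K' (finally) → 'X' (after the try/except). Output: PKX

Answer: PKX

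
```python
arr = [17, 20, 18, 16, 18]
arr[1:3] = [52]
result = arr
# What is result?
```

Trace:
`arr = [17, 20, 18, 16, 18]` → arr = [17, 20, 18, 16, 18]
`arr[1:3] = [52]` → arr = [17, 52, 16, 18]
`result = arr` → result = [17, 52, 16, 18]
So result = [17, 52, 16, 18]

Answer: [17, 52, 16, 18]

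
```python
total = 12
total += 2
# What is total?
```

Trace:
`total = 12` → total = 12
`total += 2` → total = 14
So total = 14

Answer: 14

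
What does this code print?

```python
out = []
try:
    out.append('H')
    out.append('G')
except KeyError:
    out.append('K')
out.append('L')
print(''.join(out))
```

Execution trace: 'H' (try body) → 'G' (try body, no exception) → 'L' (after the try/except). Output: HGL

Answer: HGL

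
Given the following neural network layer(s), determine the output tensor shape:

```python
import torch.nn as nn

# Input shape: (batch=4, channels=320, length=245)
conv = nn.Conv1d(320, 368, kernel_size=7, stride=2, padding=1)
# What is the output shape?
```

Input: (4, 320, 245) -> Output: (4, 368, 121)

Answer: (4, 368, 121)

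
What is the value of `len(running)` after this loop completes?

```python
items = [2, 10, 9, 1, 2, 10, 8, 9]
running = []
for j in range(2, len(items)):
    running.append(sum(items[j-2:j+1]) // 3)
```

Number of 3-element averages
`running` takes the values: [] → [7] → [7, 6] → [7, 6, 4] → [7, 6, 4, 4] → [7, 6, 4, 4, 6] → [7, 6, 4, 4, 6, 9]
So `len(running)` = 6

Answer: 6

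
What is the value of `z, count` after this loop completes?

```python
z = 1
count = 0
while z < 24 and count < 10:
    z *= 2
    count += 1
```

Double until >= 24 or 10 iterations
`z, count` takes the values: (1, 0) → (2, 0) → (2, 1) → (4, 1) → (4, 2) → (8, 2) → (8, 3) → (16, 3) → (16, 4) → (32, 4) → (32, 5)

Answer: 32, 5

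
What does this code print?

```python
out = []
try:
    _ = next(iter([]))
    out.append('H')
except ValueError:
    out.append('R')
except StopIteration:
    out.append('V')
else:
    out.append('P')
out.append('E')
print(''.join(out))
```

Execution trace: 'V' (except StopIteration) → 'E' (after the try/except). Output: VE

Answer: VE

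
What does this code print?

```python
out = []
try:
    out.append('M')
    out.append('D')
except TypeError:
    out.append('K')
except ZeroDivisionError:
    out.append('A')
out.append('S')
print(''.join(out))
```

Execution trace: 'M' (try body) → 'D' (try body, no exception) → 'S' (after the try/except). Output: MDS

Answer: MDS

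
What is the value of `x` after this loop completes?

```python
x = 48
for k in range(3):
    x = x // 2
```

Halve 3 times: 48 // 2^3 = 6
`x` takes the values: 48 → 24 → 12 → 6

Answer: 6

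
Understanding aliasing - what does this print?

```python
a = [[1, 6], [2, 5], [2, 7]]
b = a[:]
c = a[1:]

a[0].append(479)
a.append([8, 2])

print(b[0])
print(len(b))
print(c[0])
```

Key concept: slice with nested mutation.
Step by step:
`a = [[1, 6], [2, 5], [2, 7]]` → a = [[1, 6], [2, 5], [2, 7]]
`b = a[:]` → b = [[1, 6], [2, 5], [2, 7]]
`c = a[1:]` → c = [[2, 5], [2, 7]]
`a[0].append(479)` → a = [[1, 6, 479], [2, 5], [2, 7]]; b = [[1, 6, 479], [2, 5], [2, 7]]
`a.append([8, 2])` → a = [[1, 6, 479], [2, 5], [2, 7], [8, 2]]
`print(b[0])` → prints [1, 6, 479]
`print(len(b))` → prints 3
`print(c[0])` → prints [2, 5]

Answer:
[1, 6, 479]
3
[2, 5]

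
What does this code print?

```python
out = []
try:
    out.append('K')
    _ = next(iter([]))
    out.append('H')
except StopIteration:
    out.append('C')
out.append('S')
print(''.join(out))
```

Execution trace: 'K' (try body) → 'C' (except StopIteration) → 'S' (after the try/except). Output: KCS

Answer: KCS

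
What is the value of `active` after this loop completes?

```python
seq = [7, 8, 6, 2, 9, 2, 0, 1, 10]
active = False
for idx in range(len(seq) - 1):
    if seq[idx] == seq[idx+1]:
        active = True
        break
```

Check consecutive duplicates in [7, 8, 6, 2, 9, 2, 0, 1, 10]
`active` takes the values: False

Answer: False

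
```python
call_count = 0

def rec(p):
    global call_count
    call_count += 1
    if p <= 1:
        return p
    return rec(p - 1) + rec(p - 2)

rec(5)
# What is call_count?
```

Calls(p) = 1 + Calls(p-1) + Calls(p-2); Calls(0)=Calls(1)=1. For p=5 this gives 15.

Answer: 15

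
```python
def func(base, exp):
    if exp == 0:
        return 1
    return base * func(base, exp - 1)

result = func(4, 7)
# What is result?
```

func(4, 7) = 4 * 4 * 4 * 4 * 4 * 4 * 4 = 16384

Answer: 16384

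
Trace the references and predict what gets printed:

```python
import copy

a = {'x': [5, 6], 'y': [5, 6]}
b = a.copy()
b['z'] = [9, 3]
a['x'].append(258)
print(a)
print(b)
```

Key concept: shallow copy of dict with mutable values.
Step by step:
`a = {'x': [5, 6], 'y': [5, 6]}` → a = {'x': [5, 6], 'y': [5, 6]}
`b = a.copy()` → b = {'x': [5, 6], 'y': [5, 6]}
`b['z'] = [9, 3]` → b = {'x': [5, 6], 'y': [5, 6], 'z': [9, 3]}
`a['x'].append(258)` → a = {'x': [5, 6, 258], 'y': [5, 6]}; b = {'x': [5, 6, 258], 'y': [5, 6], 'z': [9, 3]}
`print(a)` → prints {'x': [5, 6, 258], 'y': [5, 6]}
`print(b)` → prints {'x': [5, 6, 258], 'y': [5, 6], 'z': [9, 3]}

Answer:
{'x': [5, 6, 258], 'y': [5, 6]}
{'x': [5, 6, 258], 'y': [5, 6], 'z': [9, 3]}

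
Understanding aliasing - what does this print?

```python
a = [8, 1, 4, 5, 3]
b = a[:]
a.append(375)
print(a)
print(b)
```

Key concept: slice [:] creates copy.
Step by step:
`a = [8, 1, 4, 5, 3]` → a = [8, 1, 4, 5, 3]
`b = a[:]` → b = [8, 1, 4, 5, 3]
`a.append(375)` → a = [8, 1, 4, 5, 3, 375]
`print(a)` → prints [8, 1, 4, 5, 3, 375]
`print(b)` → prints [8, 1, 4, 5, 3]

Answer:
[8, 1, 4, 5, 3, 375]
[8, 1, 4, 5, 3]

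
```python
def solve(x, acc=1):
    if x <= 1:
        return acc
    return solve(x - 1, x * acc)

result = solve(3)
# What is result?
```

Accumulator trace (n, acc): (3, 1) -> (2, 3) -> (1, 6) -> return 6

Answer: 6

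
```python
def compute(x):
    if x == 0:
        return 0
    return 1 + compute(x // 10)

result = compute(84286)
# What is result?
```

Count of digits of 84286: 5

Answer: 5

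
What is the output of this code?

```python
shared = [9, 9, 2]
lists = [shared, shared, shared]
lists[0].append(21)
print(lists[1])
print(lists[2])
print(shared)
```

Key concept: list of same reference.
Step by step:
`shared = [9, 9, 2]` → shared = [9, 9, 2]
`lists = [shared, shared, shared]` → lists = [[9, 9, 2], [9, 9, 2], [9, 9, 2]]
`lists[0].append(21)` → shared = [9, 9, 2, 21]; lists = [[9, 9, 2, 21], [9, 9, 2, 21], [9, 9, 2, 21]]
`print(lists[1])` → prints [9, 9, 2, 21]
`print(lists[2])` → prints [9, 9, 2, 21]
`print(shared)` → prints [9, 9, 2, 21]

Answer:
[9, 9, 2, 21]
[9, 9, 2, 21]
[9, 9, 2, 21]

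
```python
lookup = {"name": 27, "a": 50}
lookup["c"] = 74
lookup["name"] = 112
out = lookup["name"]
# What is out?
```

Trace:
`lookup = {"name": 27, "a": 50}` → lookup = {'name': 27, 'a': 50}
`lookup["c"] = 74` → lookup = {'name': 27, 'a': 50, 'c': 74}
`lookup["name"] = 112` → lookup = {'name': 112, 'a': 50, 'c': 74}
`out = lookup["name"]` → out = 112
So out = 112

Answer: 112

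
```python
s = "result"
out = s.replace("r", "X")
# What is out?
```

Trace:
`s = "result"` → s = 'result'
`out = s.replace("r", "X")` → out = 'Xesult'
So out = 'Xesult'

Answer: 'Xesult'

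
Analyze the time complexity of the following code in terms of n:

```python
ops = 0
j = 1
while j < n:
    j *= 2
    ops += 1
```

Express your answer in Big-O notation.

Each loop level contributes: log n. Multiplying the contributions gives O(log n).

Answer: O(log n)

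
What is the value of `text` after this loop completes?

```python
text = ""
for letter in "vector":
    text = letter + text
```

Reverse 'vector'
`text` takes the values: "" → "v" → "ev" → "cev" → "tcev" → "otcev" → "rotcev"

Answer: "rotcev"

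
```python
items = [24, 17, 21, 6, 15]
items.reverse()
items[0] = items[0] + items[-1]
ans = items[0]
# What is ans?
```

Trace:
`items = [24, 17, 21, 6, 15]` → items = [24, 17, 21, 6, 15]
`items.reverse()` → items = [15, 6, 21, 17, 24]
`items[0] = items[0] + items[-1]` → items = [39, 6, 21, 17, 24]
`ans = items[0]` → ans = 39
So ans = 39

Answer: 39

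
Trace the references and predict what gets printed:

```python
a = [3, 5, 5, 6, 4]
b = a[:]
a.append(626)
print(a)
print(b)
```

Key concept: slice [:] creates copy.
Step by step:
`a = [3, 5, 5, 6, 4]` → a = [3, 5, 5, 6, 4]
`b = a[:]` → b = [3, 5, 5, 6, 4]
`a.append(626)` → a = [3, 5, 5, 6, 4, 626]
`print(a)` → prints [3, 5, 5, 6, 4, 626]
`print(b)` → prints [3, 5, 5, 6, 4]

Answer:
[3, 5, 5, 6, 4, 626]
[3, 5, 5, 6, 4]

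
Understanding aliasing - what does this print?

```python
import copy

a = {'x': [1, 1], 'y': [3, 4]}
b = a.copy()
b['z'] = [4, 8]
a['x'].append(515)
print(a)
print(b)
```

Key concept: shallow copy of dict with mutable values.
Step by step:
`a = {'x': [1, 1], 'y': [3, 4]}` → a = {'x': [1, 1], 'y': [3, 4]}
`b = a.copy()` → b = {'x': [1, 1], 'y': [3, 4]}
`b['z'] = [4, 8]` → b = {'x': [1, 1], 'y': [3, 4], 'z': [4, 8]}
`a['x'].append(515)` → a = {'x': [1, 1, 515], 'y': [3, 4]}; b = {'x': [1, 1, 515], 'y': [3, 4], 'z': [4, 8]}
`print(a)` → prints {'x': [1, 1, 515], 'y': [3, 4]}
`print(b)` → prints {'x': [1, 1, 515], 'y': [3, 4], 'z': [4, 8]}

Answer:
{'x': [1, 1, 515], 'y': [3, 4]}
{'x': [1, 1, 515], 'y': [3, 4], 'z': [4, 8]}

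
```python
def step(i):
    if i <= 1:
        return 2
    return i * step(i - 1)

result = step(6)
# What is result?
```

step(6) = 6 * 5 * 4 * 3 * 2 * 2 = 1440

Answer: 1440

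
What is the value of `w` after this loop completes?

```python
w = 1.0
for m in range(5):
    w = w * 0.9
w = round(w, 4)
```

Exponential decay: 1.0 * 0.9^5
`w` takes the values: 1.0 → 0.9 → 0.81 → 0.729 → 0.6561 → 0.59049 → 0.5905

Answer: 0.5905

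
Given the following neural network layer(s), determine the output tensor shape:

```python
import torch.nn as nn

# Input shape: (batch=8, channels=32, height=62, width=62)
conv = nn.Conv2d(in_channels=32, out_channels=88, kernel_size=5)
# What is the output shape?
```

Input: (8, 32, 62, 62) -> Output: (8, 88, 58, 58)

Answer: (8, 88, 58, 58)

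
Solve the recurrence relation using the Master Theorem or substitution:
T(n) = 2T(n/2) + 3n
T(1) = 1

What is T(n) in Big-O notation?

By Master Theorem: a=2, b=2, f(n)=3n. Since log_2(2) = 1 and f(n) = Θ(n^1), Case 2 applies. T(n) = O(n log n).

Answer: O(n log n)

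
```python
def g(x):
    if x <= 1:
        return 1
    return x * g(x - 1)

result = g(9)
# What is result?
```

g(9) = 9 * 8 * 7 * 6 * 5 * 4 * 3 * 2 * 1 = 362880

Answer: 362880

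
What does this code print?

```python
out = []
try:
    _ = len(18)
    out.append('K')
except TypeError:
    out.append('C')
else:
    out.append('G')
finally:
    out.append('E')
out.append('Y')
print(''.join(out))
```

Execution trace: 'C' (except TypeError) → 'E' (finally) → 'Y' (after the try/except). Output: CEY

Answer: CEY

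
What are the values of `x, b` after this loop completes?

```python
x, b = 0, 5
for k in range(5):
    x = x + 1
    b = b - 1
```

x goes 0→5, b goes 5→0
`x, b` takes the values: (0, 5) → (1, 5) → (1, 4) → (2, 4) → (2, 3) → (3, 3) → (3, 2) → (4, 2) → (4, 1) → (5, 1) → (5, 0)

Answer: 5, 0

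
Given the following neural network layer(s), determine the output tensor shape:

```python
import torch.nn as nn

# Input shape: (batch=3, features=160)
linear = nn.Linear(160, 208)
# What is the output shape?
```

Input: (3, 160) -> Output: (3, 208)

Answer: (3, 208)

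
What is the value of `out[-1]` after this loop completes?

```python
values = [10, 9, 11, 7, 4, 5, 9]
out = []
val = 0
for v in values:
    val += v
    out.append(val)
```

Cumulative sum ends at 55
`out` takes the values: [] → [10] → [10, 19] → [10, 19, 30] → [10, 19, 30, 37] → [10, 19, 30, 37, 41] → [10, 19, 30, 37, 41, 46] → [10, 19, 30, 37, 41, 46, 55]
So `out[-1]` = 55

Answer: 55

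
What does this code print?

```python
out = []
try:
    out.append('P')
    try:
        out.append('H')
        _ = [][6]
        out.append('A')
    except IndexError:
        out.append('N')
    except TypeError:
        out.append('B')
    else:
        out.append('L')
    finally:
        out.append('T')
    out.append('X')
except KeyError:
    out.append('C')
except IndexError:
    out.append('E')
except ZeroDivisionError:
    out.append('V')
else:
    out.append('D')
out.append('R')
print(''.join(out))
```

Execution trace: 'P' (try body) → 'H' (inner try body) → 'N' (inner except IndexError) → 'T' (inner finally) → 'X' (try body, no exception) → 'D' (else) → 'R' (after the try/except). Output: PHNTXDR

Answer: PHNTXDR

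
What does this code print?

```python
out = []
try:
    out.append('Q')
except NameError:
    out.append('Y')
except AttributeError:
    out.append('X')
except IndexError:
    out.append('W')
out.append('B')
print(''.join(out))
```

Execution trace: 'Q' (try body, no exception) → 'B' (after the try/except). Output: QB

Answer: QB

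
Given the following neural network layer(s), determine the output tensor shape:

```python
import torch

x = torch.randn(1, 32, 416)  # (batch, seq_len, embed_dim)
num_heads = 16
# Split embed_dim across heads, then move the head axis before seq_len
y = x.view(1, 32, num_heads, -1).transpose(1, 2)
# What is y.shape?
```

Input: (1, 32, 416) -> head_dim = 416 // 16 = 26; after view: (1, 32, 16, 26) -> after transpose(1, 2): (1, 16, 32, 26) -> Output: (1, 16, 32, 26)

Answer: (1, 16, 32, 26)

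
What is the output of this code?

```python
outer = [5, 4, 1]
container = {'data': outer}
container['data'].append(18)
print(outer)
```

Key concept: dict holds reference to list.
Step by step:
`outer = [5, 4, 1]` → outer = [5, 4, 1]
`container = {'data': outer}` → container = {'data': [5, 4, 1]}
`container['data'].append(18)` → outer = [5, 4, 1, 18]; container = {'data': [5, 4, 1, 18]}
`print(outer)` → prints [5, 4, 1, 18]

Answer: [5, 4, 1, 18]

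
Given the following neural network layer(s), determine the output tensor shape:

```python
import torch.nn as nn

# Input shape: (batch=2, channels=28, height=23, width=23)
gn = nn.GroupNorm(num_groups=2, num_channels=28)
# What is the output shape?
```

Input: (2, 28, 23, 23) -> Output: (2, 28, 23, 23)

Answer: (2, 28, 23, 23)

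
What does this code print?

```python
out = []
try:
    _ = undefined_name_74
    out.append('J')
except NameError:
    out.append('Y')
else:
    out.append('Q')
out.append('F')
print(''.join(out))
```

Execution trace: 'Y' (except NameError) → 'F' (after the try/except). Output: YF

Answer: YF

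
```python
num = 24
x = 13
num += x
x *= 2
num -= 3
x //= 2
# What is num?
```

Trace:
`num = 24` → num = 24
`x = 13` → x = 13
`num += x` → num = 37
`x *= 2` → x = 26
`num -= 3` → num = 34
`x //= 2` → x = 13
So num = 34

Answer: 34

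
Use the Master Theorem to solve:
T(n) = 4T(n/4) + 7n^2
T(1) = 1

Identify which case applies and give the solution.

a=4, b=4, f(n)=7n^2. log_4(4) = 1. Since c=2 > 1 and the regularity condition holds (4(n/4)^2 = (4/4^2)n^2 with 4/4^2 < 1), Case 3 applies: T(n) = Θ(f(n)) = O(n^2).

Answer: O(n^2) - Case 3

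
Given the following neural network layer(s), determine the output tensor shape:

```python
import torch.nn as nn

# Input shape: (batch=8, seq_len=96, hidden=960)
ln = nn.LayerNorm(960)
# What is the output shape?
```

Input: (8, 96, 960) -> Output: (8, 96, 960)

Answer: (8, 96, 960)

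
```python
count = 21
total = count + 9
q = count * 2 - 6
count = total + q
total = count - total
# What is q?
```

Trace:
`count = 21` → count = 21
`total = count + 9` → total = 30
`q = count * 2 - 6` → q = 36
`count = total + q` → count = 66
`total = count - total` → total = 36
So q = 36

Answer: 36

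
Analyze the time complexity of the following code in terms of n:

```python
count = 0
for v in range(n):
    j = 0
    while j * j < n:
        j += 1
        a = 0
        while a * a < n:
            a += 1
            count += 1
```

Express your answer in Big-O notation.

Each loop level contributes: n × √n × √n. Multiplying the contributions gives O(n^2).

Answer: O(n^2)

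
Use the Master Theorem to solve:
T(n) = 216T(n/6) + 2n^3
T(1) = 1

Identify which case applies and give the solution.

a=216, b=6, f(n)=2n^3. log_6(216) = 3. Since c=3 = 3, Case 2 applies: T(n) = Θ(n^log_b(a) · log n) = O(n^3 log n).

Answer: O(n^3 log n) - Case 2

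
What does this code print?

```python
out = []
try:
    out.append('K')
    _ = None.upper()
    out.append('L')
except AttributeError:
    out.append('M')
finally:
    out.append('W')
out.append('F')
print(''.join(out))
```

Execution trace: 'K' (try body) → 'M' (except AttributeError) → 'W' (finally) → 'F' (after the try/except). Output: KMWF

Answer: KMWF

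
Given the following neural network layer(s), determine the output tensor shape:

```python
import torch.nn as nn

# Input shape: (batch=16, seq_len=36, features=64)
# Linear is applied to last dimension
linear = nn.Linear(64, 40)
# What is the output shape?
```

Input: (16, 36, 64) -> Output: (16, 36, 40)

Answer: (16, 36, 40)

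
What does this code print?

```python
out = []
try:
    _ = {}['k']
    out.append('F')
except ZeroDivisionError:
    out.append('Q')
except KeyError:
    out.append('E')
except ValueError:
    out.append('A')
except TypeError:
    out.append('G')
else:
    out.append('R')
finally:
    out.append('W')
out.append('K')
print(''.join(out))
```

Execution trace: 'E' (except KeyError) → 'W' (finally) → 'K' (after the try/except). Output: EWK

Answer: EWK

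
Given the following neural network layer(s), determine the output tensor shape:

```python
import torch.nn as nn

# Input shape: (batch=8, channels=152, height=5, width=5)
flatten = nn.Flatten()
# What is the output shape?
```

Input: (8, 152, 5, 5) -> Output: (8, 3800)

Answer: (8, 3800)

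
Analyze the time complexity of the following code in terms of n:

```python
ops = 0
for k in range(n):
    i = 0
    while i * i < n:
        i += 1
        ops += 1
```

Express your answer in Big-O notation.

Each loop level contributes: n × √n. Multiplying the contributions gives O(n√n).

Answer: O(n√n)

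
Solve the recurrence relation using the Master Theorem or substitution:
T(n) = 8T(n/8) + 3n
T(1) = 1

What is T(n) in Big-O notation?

By Master Theorem: a=8, b=8, f(n)=3n. Since log_8(8) = 1 and f(n) = Θ(n^1), Case 2 applies. T(n) = O(n log n).

Answer: O(n log n)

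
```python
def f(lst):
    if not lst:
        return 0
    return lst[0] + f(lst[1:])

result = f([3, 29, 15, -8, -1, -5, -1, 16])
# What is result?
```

3 + 29 + 15 + (-8) + (-1) + (-5) + (-1) + 16 + 0 = 48

Answer: 48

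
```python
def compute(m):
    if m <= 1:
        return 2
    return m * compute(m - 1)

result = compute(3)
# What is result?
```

compute(3) = 3 * 2 * 2 = 12

Answer: 12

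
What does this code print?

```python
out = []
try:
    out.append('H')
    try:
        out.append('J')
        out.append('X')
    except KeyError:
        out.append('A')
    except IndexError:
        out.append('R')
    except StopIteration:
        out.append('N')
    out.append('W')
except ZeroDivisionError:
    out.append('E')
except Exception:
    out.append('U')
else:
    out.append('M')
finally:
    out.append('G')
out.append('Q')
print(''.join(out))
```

Execution trace: 'H' (try body) → 'J' (inner try body) → 'X' (inner try body, no exception) → 'W' (try body, no exception) → 'M' (else) → 'G' (finally) → 'Q' (after the try/except). Output: HJXWMGQ

Answer: HJXWMGQ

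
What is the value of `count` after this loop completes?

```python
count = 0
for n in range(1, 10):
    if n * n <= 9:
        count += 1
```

Count numbers where n² ≤ 9
`count` takes the values: 0 → 1 → 2 → 3

Answer: 3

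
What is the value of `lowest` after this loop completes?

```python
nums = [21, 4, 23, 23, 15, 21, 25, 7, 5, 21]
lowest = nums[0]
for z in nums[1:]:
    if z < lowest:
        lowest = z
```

Minimum of [21, 4, 23, 23, 15, 21, 25, 7, 5, 21]
`lowest` takes the values: 21 → 4

Answer: 4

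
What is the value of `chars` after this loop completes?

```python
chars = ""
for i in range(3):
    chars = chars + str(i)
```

Concatenate digits 0 to 2
`chars` takes the values: "" → "0" → "01" → "012"

Answer: "012"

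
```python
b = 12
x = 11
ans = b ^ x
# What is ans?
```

Trace:
`b = 12` → b = 12
`x = 11` → x = 11
`ans = b ^ x` → ans = 7
So ans = 7

Answer: 7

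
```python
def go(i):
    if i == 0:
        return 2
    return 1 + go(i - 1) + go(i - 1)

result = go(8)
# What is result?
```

go(i) = 1 + 2·go(i-1), go(0)=2. Closed form: (2+1)·2^8 - 1 = 767.

Answer: 767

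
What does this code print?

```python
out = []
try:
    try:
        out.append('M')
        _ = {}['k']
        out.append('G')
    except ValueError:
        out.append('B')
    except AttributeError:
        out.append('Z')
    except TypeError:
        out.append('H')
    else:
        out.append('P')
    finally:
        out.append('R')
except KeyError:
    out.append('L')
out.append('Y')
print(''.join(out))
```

Execution trace: 'M' (inner try body) → 'R' (inner finally) → 'L' (outer except KeyError) → 'Y' (after the try/except). Output: MRLY

Answer: MRLY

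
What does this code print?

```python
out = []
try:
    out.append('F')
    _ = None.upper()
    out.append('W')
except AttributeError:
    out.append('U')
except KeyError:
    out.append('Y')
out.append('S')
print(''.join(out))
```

Execution trace: 'F' (try body) → 'U' (except AttributeError) → 'S' (after the try/except). Output: FUS

Answer: FUS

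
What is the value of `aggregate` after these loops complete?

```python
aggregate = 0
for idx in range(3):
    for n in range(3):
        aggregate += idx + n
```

Sum of all idx+n for idx,n in 3x3
`aggregate` takes the values: 0 → 1 → 3 → 4 → 6 → 9 → 11 → 14 → 18

Answer: 18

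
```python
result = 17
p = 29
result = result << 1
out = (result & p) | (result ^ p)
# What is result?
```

Trace:
`result = 17` → result = 17
`p = 29` → p = 29
`result = result << 1` → result = 34
`out = (result & p) | (result ^ p)` → out = 63
So result = 34

Answer: 34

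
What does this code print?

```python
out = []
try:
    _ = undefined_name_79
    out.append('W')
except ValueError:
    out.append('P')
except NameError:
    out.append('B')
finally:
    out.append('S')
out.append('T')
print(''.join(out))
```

Execution trace: 'B' (except NameError) → 'S' (finally) → 'T' (after the try/except). Output: BST

Answer: BST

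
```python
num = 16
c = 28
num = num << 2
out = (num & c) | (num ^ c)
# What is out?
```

Trace:
`num = 16` → num = 16
`c = 28` → c = 28
`num = num << 2` → num = 64
`out = (num & c) | (num ^ c)` → out = 92
So out = 92

Answer: 92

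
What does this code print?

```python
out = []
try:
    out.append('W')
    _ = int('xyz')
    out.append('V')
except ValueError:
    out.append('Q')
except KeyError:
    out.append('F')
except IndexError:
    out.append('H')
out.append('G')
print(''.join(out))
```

Execution trace: 'W' (try body) → 'Q' (except ValueError) → 'G' (after the try/except). Output: WQG

Answer: WQG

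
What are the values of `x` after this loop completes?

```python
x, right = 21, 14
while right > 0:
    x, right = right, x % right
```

GCD of 21 and 14
`x` takes the values: 21 → 14 → 7

Answer: 7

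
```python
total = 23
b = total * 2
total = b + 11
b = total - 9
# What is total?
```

Trace:
`total = 23` → total = 23
`b = total * 2` → b = 46
`total = b + 11` → total = 57
`b = total - 9` → b = 48
So total = 57

Answer: 57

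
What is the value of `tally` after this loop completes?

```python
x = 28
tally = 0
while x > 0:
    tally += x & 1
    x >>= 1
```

Count set bits in 28 (binary: 0b11100)
`tally` takes the values: 0 → 1 → 2 → 3

Answer: 3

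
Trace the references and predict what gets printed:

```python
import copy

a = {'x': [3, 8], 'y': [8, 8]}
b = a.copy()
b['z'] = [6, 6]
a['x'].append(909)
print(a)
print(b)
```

Key concept: shallow copy of dict with mutable values.
Step by step:
`a = {'x': [3, 8], 'y': [8, 8]}` → a = {'x': [3, 8], 'y': [8, 8]}
`b = a.copy()` → b = {'x': [3, 8], 'y': [8, 8]}
`b['z'] = [6, 6]` → b = {'x': [3, 8], 'y': [8, 8], 'z': [6, 6]}
`a['x'].append(909)` → a = {'x': [3, 8, 909], 'y': [8, 8]}; b = {'x': [3, 8, 909], 'y': [8, 8], 'z': [6, 6]}
`print(a)` → prints {'x': [3, 8, 909], 'y': [8, 8]}
`print(b)` → prints {'x': [3, 8, 909], 'y': [8, 8], 'z': [6, 6]}

Answer:
{'x': [3, 8, 909], 'y': [8, 8]}
{'x': [3, 8, 909], 'y': [8, 8], 'z': [6, 6]}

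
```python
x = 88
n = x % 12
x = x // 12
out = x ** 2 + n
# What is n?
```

Trace:
`x = 88` → x = 88
`n = x % 12` → n = 4
`x = x // 12` → x = 7
`out = x ** 2 + n` → out = 53
So n = 4

Answer: 4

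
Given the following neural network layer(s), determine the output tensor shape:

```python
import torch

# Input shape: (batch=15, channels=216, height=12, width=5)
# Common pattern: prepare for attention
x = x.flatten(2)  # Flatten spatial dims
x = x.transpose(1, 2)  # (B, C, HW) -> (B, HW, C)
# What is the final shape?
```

Input: (15, 216, 12, 5) -> after flatten(2): (15, 216, 60) -> Output: (15, 60, 216)

Answer: (15, 60, 216)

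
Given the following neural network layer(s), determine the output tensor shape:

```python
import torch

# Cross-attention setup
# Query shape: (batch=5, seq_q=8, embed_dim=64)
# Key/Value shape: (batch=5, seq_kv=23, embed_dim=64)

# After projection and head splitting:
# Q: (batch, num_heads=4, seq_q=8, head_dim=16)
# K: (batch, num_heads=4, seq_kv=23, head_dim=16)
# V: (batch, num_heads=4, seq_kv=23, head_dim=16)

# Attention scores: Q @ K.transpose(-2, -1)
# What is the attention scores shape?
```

Input: (5, 8, 64) -> Output: (5, 4, 8, 23)

Answer: (5, 4, 8, 23)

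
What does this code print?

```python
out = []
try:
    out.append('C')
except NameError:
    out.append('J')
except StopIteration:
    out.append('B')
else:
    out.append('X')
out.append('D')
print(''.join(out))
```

Execution trace: 'C' (try body, no exception) → 'X' (else) → 'D' (after the try/except). Output: CXD

Answer: CXD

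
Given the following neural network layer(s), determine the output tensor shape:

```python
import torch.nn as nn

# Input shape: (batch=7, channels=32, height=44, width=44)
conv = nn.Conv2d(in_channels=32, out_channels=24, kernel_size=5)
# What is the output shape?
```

Input: (7, 32, 44, 44) -> Output: (7, 24, 40, 40)

Answer: (7, 24, 40, 40)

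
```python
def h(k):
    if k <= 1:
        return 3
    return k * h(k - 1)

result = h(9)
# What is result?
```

h(9) = 9 * 8 * 7 * 6 * 5 * 4 * 3 * 2 * 3 = 1088640

Answer: 1088640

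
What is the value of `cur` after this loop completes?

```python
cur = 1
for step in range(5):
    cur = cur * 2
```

Multiply by 2, 5 times: 1 * 2^5 = 32
`cur` takes the values: 1 → 2 → 4 → 8 → 16 → 32

Answer: 32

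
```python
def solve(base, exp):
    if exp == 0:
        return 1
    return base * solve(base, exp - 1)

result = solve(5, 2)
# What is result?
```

solve(5, 2) = 5 * 5 = 25

Answer: 25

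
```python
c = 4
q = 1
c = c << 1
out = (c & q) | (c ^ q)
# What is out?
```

Trace:
`c = 4` → c = 4
`q = 1` → q = 1
`c = c << 1` → c = 8
`out = (c & q) | (c ^ q)` → out = 9
So out = 9

Answer: 9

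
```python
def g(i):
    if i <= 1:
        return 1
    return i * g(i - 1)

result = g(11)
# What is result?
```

g(11) = 11 * 10 * 9 * 8 * 7 * 6 * 5 * 4 * 3 * 2 * 1 = 39916800

Answer: 39916800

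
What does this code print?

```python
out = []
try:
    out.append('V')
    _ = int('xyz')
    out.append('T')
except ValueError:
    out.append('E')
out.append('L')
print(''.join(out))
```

Execution trace: 'V' (try body) → 'E' (except ValueError) → 'L' (after the try/except). Output: VEL

Answer: VEL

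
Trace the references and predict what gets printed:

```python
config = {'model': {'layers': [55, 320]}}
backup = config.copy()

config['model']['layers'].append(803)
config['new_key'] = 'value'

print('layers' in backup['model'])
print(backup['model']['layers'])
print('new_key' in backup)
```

Key concept: shallow copy gotcha with nested dict.
Step by step:
`config = {'model': {'layers': [55, 320]}}` → config = {'model': {'layers': [55, 320]}}
`backup = config.copy()` → backup = {'model': {'layers': [55, 320]}}
`config['model']['layers'].append(803)` → config = {'model': {'layers': [55, 320, 803]}}; backup = {'model': {'layers': [55, 320, 803]}}
`config['new_key'] = 'value'` → config = {'model': {'layers': [55, 320, 803]}, 'new_key': 'value'}
`print('layers' in backup['model'])` → prints True
`print(backup['model']['layers'])` → prints [55, 320, 803]
`print('new_key' in backup)` → prints False

Answer:
True
[55, 320, 803]
False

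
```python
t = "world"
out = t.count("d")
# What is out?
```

Trace:
`t = "world"` → t = 'world'
`out = t.count("d")` → out = 1
So out = 1

Answer: 1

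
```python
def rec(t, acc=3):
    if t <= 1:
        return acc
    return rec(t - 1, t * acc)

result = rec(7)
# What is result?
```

Accumulator trace (n, acc): (7, 3) -> (6, 21) -> (5, 126) -> (4, 630) -> (3, 2520) -> (2, 7560) -> (1, 15120) -> return 15120

Answer: 15120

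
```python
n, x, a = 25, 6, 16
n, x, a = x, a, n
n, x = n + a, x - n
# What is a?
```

Trace:
`n, x, a = 25, 6, 16` → n = 25; x = 6; a = 16
`n, x, a = x, a, n` → n = 6; x = 16; a = 25
`n, x = n + a, x - n` → n = 31; x = 10
So a = 25

Answer: 25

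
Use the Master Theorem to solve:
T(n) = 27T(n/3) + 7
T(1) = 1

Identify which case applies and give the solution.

a=27, b=3, f(n)=7. log_3(27) = 3. Since c=0 < 3, Case 1 applies: T(n) = Θ(n^log_b(a)) = O(n^3).

Answer: O(n^3) - Case 1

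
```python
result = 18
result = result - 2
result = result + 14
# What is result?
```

Trace:
`result = 18` → result = 18
`result = result - 2` → result = 16
`result = result + 14` → result = 30
So result = 30

Answer: 30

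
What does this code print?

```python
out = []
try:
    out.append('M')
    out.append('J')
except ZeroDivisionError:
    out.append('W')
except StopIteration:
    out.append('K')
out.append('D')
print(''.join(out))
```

Execution trace: 'M' (try body) → 'J' (try body, no exception) → 'D' (after the try/except). Output: MJD

Answer: MJD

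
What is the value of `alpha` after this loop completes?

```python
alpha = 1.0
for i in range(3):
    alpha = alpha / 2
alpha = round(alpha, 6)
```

Halving LR 3 times: 1 / 2^3
`alpha` takes the values: 1.0 → 0.5 → 0.25 → 0.125

Answer: 0.125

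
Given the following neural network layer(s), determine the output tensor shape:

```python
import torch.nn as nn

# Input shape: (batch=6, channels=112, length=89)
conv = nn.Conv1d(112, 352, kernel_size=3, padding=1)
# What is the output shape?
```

Input: (6, 112, 89) -> Output: (6, 352, 89)

Answer: (6, 352, 89)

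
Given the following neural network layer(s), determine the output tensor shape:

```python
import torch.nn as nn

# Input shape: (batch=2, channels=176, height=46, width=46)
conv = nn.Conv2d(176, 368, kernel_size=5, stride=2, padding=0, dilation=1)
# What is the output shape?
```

Input: (2, 176, 46, 46) -> Output: (2, 368, 21, 21)

Answer: (2, 368, 21, 21)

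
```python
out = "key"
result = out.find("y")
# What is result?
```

Trace:
`out = "key"` → out = 'key'
`result = out.find("y")` → result = 2
So result = 2

Answer: 2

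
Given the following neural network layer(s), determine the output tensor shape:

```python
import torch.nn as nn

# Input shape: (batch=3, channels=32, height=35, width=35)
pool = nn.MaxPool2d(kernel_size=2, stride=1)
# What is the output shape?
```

Input: (3, 32, 35, 35) -> Output: (3, 32, 34, 34)

Answer: (3, 32, 34, 34)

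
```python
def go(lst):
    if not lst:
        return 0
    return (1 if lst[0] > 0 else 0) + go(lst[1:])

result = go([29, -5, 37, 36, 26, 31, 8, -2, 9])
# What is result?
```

Count of positive elements in [29, -5, 37, 36, 26, 31, 8, -2, 9] = 7

Answer: 7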